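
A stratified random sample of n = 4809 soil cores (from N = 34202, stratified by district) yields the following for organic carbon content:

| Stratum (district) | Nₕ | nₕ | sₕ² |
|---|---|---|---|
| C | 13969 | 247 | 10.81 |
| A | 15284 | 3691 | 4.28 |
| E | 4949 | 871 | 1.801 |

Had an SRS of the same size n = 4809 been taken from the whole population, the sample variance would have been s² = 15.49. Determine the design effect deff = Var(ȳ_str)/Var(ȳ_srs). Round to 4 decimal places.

Var(ȳ_str) = Σ Wₕ²(1−fₕ)sₕ²/nₕ with Wₕ = Nₕ/34202:
  C: (13969/34202)²·(1−247/13969)·10.81/247 = 0.0071714747
  A: (15284/34202)²·(1−3691/15284)·4.28/3691 = 1.7564249 × 10^-4
  E: (4949/34202)²·(1−871/4949)·1.801/871 = 3.5674445 × 10^-5
  → Var(ȳ_str) = 0.0073827916.
Var(ȳ_srs) = (1 − 4809/34202)·15.49/4809 = 0.0027681464.
deff = 0.0073827916 / 0.0027681464 = 2.6671.

2.6671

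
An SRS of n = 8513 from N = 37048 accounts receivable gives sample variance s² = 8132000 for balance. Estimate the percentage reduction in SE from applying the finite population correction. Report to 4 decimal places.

f = n/N = 8513/37048 = 0.22978298.
SE_no-fpc = √(s²/n) = 30.907037; SE_fpc = √((1−f)s²/n) = 27.124636.
Ratio = √(1−f) = 0.87762009. Reduction = 100·(1 − 0.87762009) = 12.2380%.

12.2380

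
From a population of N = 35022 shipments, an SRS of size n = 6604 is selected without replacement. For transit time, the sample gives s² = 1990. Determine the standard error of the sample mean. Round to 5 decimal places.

Under SRS without replacement, Var(ȳ) = (1 − f)·s²/n with f = n/N = 6604/35022 = 0.18856719.
Var(ȳ) = (1 − 0.18856719)·1990/6604 = 0.81143281·0.30133253 = 0.2445111.
SE(ȳ) = √(0.2445111) = 0.49448.

0.49448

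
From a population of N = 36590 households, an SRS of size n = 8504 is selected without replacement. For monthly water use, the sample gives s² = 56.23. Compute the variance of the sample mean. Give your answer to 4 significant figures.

0.005075

Under SRS without replacement, Var(ȳ) = (1 − f)·s²/n with f = n/N = 8504/36590 = 0.23241323.
Var(ȳ) = (1 − 0.23241323)·56.23/8504 = 0.76758677·0.0066121825 = 0.0050754238.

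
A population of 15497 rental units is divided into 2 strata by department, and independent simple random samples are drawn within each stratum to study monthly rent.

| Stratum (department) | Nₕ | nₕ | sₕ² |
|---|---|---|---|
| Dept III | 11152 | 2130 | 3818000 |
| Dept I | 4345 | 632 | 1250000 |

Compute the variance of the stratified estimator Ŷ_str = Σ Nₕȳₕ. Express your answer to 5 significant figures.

Var(Ŷ_str) = Σₕ Nₕ²(1 − fₕ)sₕ²/nₕ.
Dept III: 11152²·(1 − 2130/11152)·3818000/2130 = 1.8034824 × 10^11.
Dept I: 4345²·(1 − 632/4345)·1250000/632 = 3.1908594 × 10^10.
Sum = 2.1225683 × 10^11.

2.1226 × 10^11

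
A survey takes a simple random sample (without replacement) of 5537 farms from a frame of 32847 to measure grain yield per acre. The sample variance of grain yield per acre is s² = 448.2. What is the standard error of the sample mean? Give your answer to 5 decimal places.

Under SRS without replacement, Var(ȳ) = (1 − f)·s²/n with f = n/N = 5537/32847 = 0.16856943.
Var(ȳ) = (1 − 0.16856943)·448.2/5537 = 0.83143057·0.080946361 = 0.067301279.
SE(ȳ) = √(0.067301279) = 0.25942.

0.25942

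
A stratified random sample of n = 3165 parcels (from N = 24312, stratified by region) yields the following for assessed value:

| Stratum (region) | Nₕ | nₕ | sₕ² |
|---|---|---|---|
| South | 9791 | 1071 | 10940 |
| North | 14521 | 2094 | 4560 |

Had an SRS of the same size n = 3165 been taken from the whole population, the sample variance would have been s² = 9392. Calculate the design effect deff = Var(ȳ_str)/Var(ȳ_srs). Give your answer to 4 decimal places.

0.8292

Var(ȳ_str) = Σ Wₕ²(1−fₕ)sₕ²/nₕ with Wₕ = Nₕ/24312:
  South: (9791/24312)²·(1−1071/9791)·10940/1071 = 1.4754687
  North: (14521/24312)²·(1−2094/14521)·4560/2094 = 0.66482848
  → Var(ȳ_str) = 2.1402972.
Var(ȳ_srs) = (1 − 3165/24312)·9392/3165 = 2.5811453.
deff = 2.1402972 / 2.5811453 = 0.8292.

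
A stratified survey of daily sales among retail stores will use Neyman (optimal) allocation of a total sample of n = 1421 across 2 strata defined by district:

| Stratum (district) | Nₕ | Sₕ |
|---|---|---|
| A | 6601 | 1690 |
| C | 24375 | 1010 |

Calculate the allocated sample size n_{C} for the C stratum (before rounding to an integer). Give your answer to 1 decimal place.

977.9

Neyman allocation: nₕ = n·NₕSₕ / Σⱼ NⱼSⱼ.
Σ NⱼSⱼ = 6601·1690 + 24375·1010 = 3.577444 × 10^7.
n_{C} = 1421·24375·1010 / (3.577444 × 10^7) = 977.9.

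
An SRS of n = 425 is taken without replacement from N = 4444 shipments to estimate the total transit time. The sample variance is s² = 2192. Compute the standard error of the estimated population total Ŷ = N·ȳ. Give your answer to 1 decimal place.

9597.8

Var(Ŷ) = N²·Var(ȳ) = N²·(1 − n/N)·s²/n.
f = 425/4444 = 0.09563456; Var(ȳ) = 0.90436544·2192/425 = 4.6643977.
Var(Ŷ) = 4444² · 4.6643977 = 9.2117825 × 10^7.
SE(Ŷ) = √(9.2117825 × 10^7) = 9597.8.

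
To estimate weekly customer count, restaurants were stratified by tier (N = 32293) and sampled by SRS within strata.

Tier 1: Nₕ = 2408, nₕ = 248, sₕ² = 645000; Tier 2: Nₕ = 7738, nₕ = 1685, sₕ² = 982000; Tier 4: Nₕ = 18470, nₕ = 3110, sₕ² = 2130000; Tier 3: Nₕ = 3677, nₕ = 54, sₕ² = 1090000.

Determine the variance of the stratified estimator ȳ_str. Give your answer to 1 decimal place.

Var(ȳ_str) = Σₕ Wₕ²(1 − fₕ)sₕ²/nₕ with Wₕ = Nₕ/N, N = 32293.
Tier 1: Wₕ = 0.07456724; term = 0.07456724²·(1 − 0.10299003)·645000/248 = 12.971837.
Tier 2: Wₕ = 0.23961849; term = 0.23961849²·(1 − 0.21775653)·982000/1685 = 26.175452.
Tier 4: Wₕ = 0.57195058; term = 0.57195058²·(1 − 0.16838116)·2130000/3110 = 186.32046.
Tier 3: Wₕ = 0.11386369; term = 0.11386369²·(1 − 0.01468589)·1090000/54 = 257.8564.
Sum = 483.32415.

483.3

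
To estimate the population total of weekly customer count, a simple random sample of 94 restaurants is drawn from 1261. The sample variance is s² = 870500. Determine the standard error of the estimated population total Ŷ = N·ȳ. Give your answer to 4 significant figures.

Var(Ŷ) = N²·Var(ȳ) = N²·(1 − n/N)·s²/n.
f = 94/1261 = 0.07454401; Var(ȳ) = 0.92545599·870500/94 = 8570.3132.
Var(Ŷ) = 1261² · 8570.3132 = 1.3627835 × 10^10.
SE(Ŷ) = √(1.3627835 × 10^10) = 116700.

116700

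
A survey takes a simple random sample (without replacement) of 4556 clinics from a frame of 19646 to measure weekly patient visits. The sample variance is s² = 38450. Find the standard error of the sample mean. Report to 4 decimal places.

2.5460

Under SRS without replacement, Var(ȳ) = (1 − f)·s²/n with f = n/N = 4556/19646 = 0.23190471.
Var(ȳ) = (1 − 0.23190471)·38450/4556 = 0.76809529·8.4394205 = 6.4822791.
SE(ȳ) = √(6.4822791) = 2.5460.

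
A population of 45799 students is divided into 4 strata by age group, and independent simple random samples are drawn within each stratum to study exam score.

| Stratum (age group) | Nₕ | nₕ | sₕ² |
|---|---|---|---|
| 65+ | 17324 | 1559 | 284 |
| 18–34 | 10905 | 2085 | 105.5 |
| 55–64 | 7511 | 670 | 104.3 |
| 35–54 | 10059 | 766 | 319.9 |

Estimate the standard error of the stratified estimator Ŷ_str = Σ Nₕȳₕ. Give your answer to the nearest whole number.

10083

Var(Ŷ_str) = Σₕ Nₕ²(1 − fₕ)sₕ²/nₕ.
65+: 17324²·(1 − 1559/17324)·284/1559 = 4.9752439 × 10^7.
18–34: 10905²·(1 − 2085/10905)·105.5/2085 = 4.8667681 × 10^6.
55–64: 7511²·(1 − 670/7511)·104.3/670 = 7.9988372 × 10^6.
35–54: 10059²·(1 − 766/10059)·319.9/766 = 3.9038778 × 10^7.
Sum = 1.0165682 × 10^8.
SE = √(1.0165682 × 10^8) = 10083.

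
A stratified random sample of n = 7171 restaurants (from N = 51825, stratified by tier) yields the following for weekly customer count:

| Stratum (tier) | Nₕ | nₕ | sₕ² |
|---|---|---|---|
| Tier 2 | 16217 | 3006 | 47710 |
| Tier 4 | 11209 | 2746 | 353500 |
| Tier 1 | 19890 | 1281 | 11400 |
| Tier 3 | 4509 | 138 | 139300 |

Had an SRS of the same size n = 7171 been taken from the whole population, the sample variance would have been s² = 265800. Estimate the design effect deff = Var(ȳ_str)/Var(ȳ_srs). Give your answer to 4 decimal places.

Var(ȳ_str) = Σ Wₕ²(1−fₕ)sₕ²/nₕ with Wₕ = Nₕ/51825:
  Tier 2: (16217/51825)²·(1−3006/16217)·47710/3006 = 1.2660418
  Tier 4: (11209/51825)²·(1−2746/11209)·353500/2746 = 4.5467542
  Tier 1: (19890/51825)²·(1−1281/19890)·11400/1281 = 1.2264078
  Tier 3: (4509/51825)²·(1−138/4509)·139300/138 = 7.4072065
  → Var(ȳ_str) = 14.44641.
Var(ȳ_srs) = (1 − 7171/51825)·265800/7171 = 31.937161.
deff = 14.44641 / 31.937161 = 0.4523.

0.4523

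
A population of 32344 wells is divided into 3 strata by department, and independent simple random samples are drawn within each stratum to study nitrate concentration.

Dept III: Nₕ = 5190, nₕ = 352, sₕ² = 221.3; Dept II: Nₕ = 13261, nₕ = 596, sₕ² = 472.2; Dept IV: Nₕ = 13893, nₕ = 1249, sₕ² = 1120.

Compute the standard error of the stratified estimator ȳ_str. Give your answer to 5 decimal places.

0.54116

Var(ȳ_str) = Σₕ Wₕ²(1 − fₕ)sₕ²/nₕ with Wₕ = Nₕ/N, N = 32344.
Dept III: Wₕ = 0.16046253; term = 0.16046253²·(1 − 0.06782274)·221.3/352 = 0.015089836.
Dept II: Wₕ = 0.40999876; term = 0.40999876²·(1 − 0.04494382)·472.2/596 = 0.12719608.
Dept IV: Wₕ = 0.42953871; term = 0.42953871²·(1 − 0.08990139)·1120/1249 = 0.15057354.
Sum = 0.29285946.
SE = √(0.29285946) = 0.54116.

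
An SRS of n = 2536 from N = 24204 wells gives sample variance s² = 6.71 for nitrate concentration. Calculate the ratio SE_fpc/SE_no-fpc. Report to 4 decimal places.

f = n/N = 2536/24204 = 0.10477607.
SE_no-fpc = √(s²/n) = 0.051438303; SE_fpc = √((1−f)s²/n) = 0.048669006.
Ratio = √(1−f) = 0.94616274.

0.9462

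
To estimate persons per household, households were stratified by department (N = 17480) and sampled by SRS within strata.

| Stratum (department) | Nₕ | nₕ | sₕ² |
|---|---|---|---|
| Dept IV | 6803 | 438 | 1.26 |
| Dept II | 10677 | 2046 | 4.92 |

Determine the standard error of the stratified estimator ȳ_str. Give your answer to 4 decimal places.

0.0337

Var(ȳ_str) = Σₕ Wₕ²(1 − fₕ)sₕ²/nₕ with Wₕ = Nₕ/N, N = 17480.
Dept IV: Wₕ = 0.38918764; term = 0.38918764²·(1 − 0.06438336)·1.26/438 = 4.0767348 × 10^-4.
Dept II: Wₕ = 0.61081236; term = 0.61081236²·(1 − 0.19162686)·4.92/2046 = 7.2524873 × 10^-4.
Sum = 0.0011329222.
SE = √(0.0011329222) = 0.0337.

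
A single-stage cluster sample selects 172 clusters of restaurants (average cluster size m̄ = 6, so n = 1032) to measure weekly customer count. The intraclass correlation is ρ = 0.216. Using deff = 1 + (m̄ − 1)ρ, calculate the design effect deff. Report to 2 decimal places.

2.08

deff = 1 + (6 − 1)·0.216 = 1 + 1.08 = 2.08.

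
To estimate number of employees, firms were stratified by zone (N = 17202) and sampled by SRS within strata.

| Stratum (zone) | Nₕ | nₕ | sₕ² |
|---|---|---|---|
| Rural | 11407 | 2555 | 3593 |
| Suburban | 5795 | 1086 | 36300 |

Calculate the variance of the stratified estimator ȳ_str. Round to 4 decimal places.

Var(ȳ_str) = Σₕ Wₕ²(1 − fₕ)sₕ²/nₕ with Wₕ = Nₕ/N, N = 17202.
Rural: Wₕ = 0.66312057; term = 0.66312057²·(1 − 0.22398527)·3593/2555 = 0.47986743.
Suburban: Wₕ = 0.33687943; term = 0.33687943²·(1 − 0.18740293)·36300/1086 = 3.0824855.
Sum = 3.5623529.

3.5624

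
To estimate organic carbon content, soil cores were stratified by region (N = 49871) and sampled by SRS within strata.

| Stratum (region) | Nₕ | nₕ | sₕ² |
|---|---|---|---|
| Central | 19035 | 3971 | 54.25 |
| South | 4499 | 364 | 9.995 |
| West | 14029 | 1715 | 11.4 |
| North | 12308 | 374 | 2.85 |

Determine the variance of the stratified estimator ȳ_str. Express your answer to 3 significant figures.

0.00269

Var(ȳ_str) = Σₕ Wₕ²(1 − fₕ)sₕ²/nₕ with Wₕ = Nₕ/N, N = 49871.
Central: Wₕ = 0.38168475; term = 0.38168475²·(1 − 0.20861571)·54.25/3971 = 0.0015750592.
South: Wₕ = 0.09021275; term = 0.09021275²·(1 − 0.08090687)·9.995/364 = 2.0538881 × 10^-4.
West: Wₕ = 0.28130577; term = 0.28130577²·(1 − 0.12224677)·11.4/1715 = 4.6171123 × 10^-4.
North: Wₕ = 0.24679674; term = 0.24679674²·(1 − 0.03038674)·2.85/374 = 4.5003949 × 10^-4.
Sum = 0.0026921987.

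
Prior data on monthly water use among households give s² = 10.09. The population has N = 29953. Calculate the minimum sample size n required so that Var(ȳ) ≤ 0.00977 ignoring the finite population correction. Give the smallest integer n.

Without fpc, n₀ = s²/D = 10.09/0.00977 = 1032.7533.
Rounding up, n = 1033.

1033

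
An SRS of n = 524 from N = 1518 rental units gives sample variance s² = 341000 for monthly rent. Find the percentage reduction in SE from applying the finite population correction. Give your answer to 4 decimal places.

f = n/N = 524/1518 = 0.34519104.
SE_no-fpc = √(s²/n) = 25.510064; SE_fpc = √((1−f)s²/n) = 20.642812.
Ratio = √(1−f) = 0.80920267. Reduction = 100·(1 − 0.80920267) = 19.0797%.

19.0797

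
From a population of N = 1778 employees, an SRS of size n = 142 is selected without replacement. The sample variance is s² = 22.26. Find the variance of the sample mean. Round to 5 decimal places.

0.14424

Under SRS without replacement, Var(ȳ) = (1 − f)·s²/n with f = n/N = 142/1778 = 0.07986502.
Var(ȳ) = (1 − 0.07986502)·22.26/142 = 0.92013498·0.15676056 = 0.14424088.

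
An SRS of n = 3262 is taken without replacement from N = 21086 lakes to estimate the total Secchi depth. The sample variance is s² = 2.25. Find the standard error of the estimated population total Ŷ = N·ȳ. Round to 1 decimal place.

509.2

Var(Ŷ) = N²·Var(ȳ) = N²·(1 − n/N)·s²/n.
f = 3262/21086 = 0.15469980; Var(ȳ) = 0.84530020·2.25/3262 = 5.8305501 × 10^-4.
Var(Ŷ) = 21086² · (5.8305501 × 10^-4) = 259237.57.
SE(Ŷ) = √(259237.57) = 509.2.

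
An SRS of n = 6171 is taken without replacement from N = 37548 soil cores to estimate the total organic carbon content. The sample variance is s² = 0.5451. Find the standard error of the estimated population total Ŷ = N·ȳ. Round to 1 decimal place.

322.6

Var(Ŷ) = N²·Var(ȳ) = N²·(1 − n/N)·s²/n.
f = 6171/37548 = 0.16434963; Var(ȳ) = 0.83565037·0.5451/6171 = 7.3815105 × 10^-5.
Var(Ŷ) = 37548² · (7.3815105 × 10^-5) = 104068.4.
SE(Ŷ) = √(104068.4) = 322.6.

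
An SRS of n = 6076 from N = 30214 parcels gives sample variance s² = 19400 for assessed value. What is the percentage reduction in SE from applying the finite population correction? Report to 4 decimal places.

10.6187

f = n/N = 6076/30214 = 0.20109883.
SE_no-fpc = √(s²/n) = 1.786866; SE_fpc = √((1−f)s²/n) = 1.5971235.
Ratio = √(1−f) = 0.89381272. Reduction = 100·(1 − 0.89381272) = 10.6187%.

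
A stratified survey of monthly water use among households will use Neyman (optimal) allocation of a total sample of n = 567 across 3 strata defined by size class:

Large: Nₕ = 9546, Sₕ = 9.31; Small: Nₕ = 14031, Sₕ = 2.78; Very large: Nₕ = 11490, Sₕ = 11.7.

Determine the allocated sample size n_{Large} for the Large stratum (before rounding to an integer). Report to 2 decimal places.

Neyman allocation: nₕ = n·NₕSₕ / Σⱼ NⱼSⱼ.
Σ NⱼSⱼ = 9546·9.31 + 14031·2.78 + 11490·11.7 = 262312.44.
n_{Large} = 567·9546·9.31 / 262312.44 = 192.10.

192.10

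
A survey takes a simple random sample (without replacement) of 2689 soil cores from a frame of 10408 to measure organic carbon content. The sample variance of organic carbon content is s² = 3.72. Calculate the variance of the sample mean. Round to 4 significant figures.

0.001026

Under SRS without replacement, Var(ȳ) = (1 − f)·s²/n with f = n/N = 2689/10408 = 0.25835895.
Var(ȳ) = (1 − 0.25835895)·3.72/2689 = 0.74164105·0.0013834139 = 0.0010259965.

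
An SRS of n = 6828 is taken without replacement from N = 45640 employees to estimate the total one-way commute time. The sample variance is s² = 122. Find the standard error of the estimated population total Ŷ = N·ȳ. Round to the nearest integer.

5626

Var(Ŷ) = N²·Var(ȳ) = N²·(1 − n/N)·s²/n.
f = 6828/45640 = 0.14960561; Var(ȳ) = 0.85039439·122/6828 = 0.01519451.
Var(Ŷ) = 45640² · 0.01519451 = 3.165031 × 10^7.
SE(Ŷ) = √(3.165031 × 10^7) = 5626.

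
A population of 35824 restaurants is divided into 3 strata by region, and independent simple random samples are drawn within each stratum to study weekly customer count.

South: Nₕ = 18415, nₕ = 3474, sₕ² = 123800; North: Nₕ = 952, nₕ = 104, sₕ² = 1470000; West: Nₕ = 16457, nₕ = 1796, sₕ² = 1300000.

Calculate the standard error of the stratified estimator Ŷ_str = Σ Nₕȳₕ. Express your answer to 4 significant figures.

442600

Var(Ŷ_str) = Σₕ Nₕ²(1 − fₕ)sₕ²/nₕ.
South: 18415²·(1 − 3474/18415)·123800/3474 = 9.8048786 × 10^9.
North: 952²·(1 − 104/952)·1470000/104 = 1.1410818 × 10^10.
West: 16457²·(1 − 1796/16457)·1300000/1796 = 1.7464304 × 10^11.
Sum = 1.9585874 × 10^11.
SE = √(1.9585874 × 10^11) = 442600.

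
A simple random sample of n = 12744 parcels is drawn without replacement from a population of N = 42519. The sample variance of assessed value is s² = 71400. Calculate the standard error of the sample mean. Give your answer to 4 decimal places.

Under SRS without replacement, Var(ȳ) = (1 − f)·s²/n with f = n/N = 12744/42519 = 0.29972483.
Var(ȳ) = (1 − 0.29972483)·71400/12744 = 0.70027517·5.6026365 = 3.9233873.
SE(ȳ) = √(3.9233873) = 1.9808.

1.9808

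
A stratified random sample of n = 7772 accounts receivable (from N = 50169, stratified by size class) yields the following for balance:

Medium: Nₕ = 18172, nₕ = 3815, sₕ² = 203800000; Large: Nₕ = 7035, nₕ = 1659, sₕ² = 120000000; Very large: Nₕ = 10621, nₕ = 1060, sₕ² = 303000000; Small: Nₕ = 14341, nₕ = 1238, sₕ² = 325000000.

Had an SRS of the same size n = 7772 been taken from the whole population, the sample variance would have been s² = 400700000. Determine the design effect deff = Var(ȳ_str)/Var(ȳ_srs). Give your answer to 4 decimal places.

Var(ȳ_str) = Σ Wₕ²(1−fₕ)sₕ²/nₕ with Wₕ = Nₕ/50169:
  Medium: (18172/50169)²·(1−3815/18172)·203800000/3815 = 5537.3908
  Large: (7035/50169)²·(1−1659/7035)·120000000/1659 = 1086.8944
  Very large: (10621/50169)²·(1−1060/10621)·303000000/1060 = 11532.796
  Small: (14341/50169)²·(1−1238/14341)·325000000/1238 = 19599.365
  → Var(ȳ_str) = 37756.446.
Var(ȳ_srs) = (1 − 7772/50169)·400700000/7772 = 43569.867.
deff = 37756.446 / 43569.867 = 0.8666.

0.8666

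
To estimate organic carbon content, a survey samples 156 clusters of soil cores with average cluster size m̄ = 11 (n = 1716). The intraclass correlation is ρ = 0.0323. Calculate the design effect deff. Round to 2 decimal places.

deff = 1 + (11 − 1)·0.0323 = 1 + 0.323 = 1.323.

1.32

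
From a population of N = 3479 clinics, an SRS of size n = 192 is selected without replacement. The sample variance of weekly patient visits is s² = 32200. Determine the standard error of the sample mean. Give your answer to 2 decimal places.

12.59

Under SRS without replacement, Var(ȳ) = (1 − f)·s²/n with f = n/N = 192/3479 = 0.05518827.
Var(ȳ) = (1 − 0.05518827)·32200/192 = 0.94481173·167.70833 = 158.4528.
SE(ȳ) = √(158.4528) = 12.59.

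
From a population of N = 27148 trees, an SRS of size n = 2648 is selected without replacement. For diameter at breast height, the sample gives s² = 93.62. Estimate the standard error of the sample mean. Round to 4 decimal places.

Under SRS without replacement, Var(ȳ) = (1 − f)·s²/n with f = n/N = 2648/27148 = 0.09753941.
Var(ȳ) = (1 − 0.09753941)·93.62/2648 = 0.90246059·0.035354985 = 0.03190648.
SE(ȳ) = √(0.03190648) = 0.1786.

0.1786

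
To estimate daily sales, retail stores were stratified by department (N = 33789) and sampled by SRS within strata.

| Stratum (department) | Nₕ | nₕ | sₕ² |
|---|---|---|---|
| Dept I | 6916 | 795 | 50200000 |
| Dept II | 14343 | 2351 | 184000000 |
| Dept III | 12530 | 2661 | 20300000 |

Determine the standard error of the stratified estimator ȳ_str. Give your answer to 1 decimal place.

122.3

Var(ȳ_str) = Σₕ Wₕ²(1 − fₕ)sₕ²/nₕ with Wₕ = Nₕ/N, N = 33789.
Dept I: Wₕ = 0.20468200; term = 0.20468200²·(1 − 0.11495084)·50200000/795 = 2341.3335.
Dept II: Wₕ = 0.42448726; term = 0.42448726²·(1 − 0.16391271)·184000000/2351 = 11790.878.
Dept III: Wₕ = 0.37083074; term = 0.37083074²·(1 − 0.21237031)·20300000/2661 = 826.27518.
Sum = 14958.487.
SE = √(14958.487) = 122.3.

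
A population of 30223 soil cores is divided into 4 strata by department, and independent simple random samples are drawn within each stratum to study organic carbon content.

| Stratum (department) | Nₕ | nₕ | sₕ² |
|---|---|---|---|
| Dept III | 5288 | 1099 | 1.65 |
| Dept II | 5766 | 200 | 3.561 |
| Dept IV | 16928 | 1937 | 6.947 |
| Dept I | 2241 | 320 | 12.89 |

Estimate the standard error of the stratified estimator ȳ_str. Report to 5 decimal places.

Var(ȳ_str) = Σₕ Wₕ²(1 − fₕ)sₕ²/nₕ with Wₕ = Nₕ/N, N = 30223.
Dept III: Wₕ = 0.17496609; term = 0.17496609²·(1 − 0.20782905)·1.65/1099 = 3.6409349 × 10^-5.
Dept II: Wₕ = 0.19078185; term = 0.19078185²·(1 − 0.03468609)·3.561/200 = 6.2558262 × 10^-4.
Dept IV: Wₕ = 0.56010323; term = 0.56010323²·(1 − 0.11442580)·6.947/1937 = 9.9638869 × 10^-4.
Dept I: Wₕ = 0.07414883; term = 0.07414883²·(1 − 0.14279340)·12.89/320 = 1.8984406 × 10^-4.
Sum = 0.0018482247.
SE = √(0.0018482247) = 0.04299.

0.04299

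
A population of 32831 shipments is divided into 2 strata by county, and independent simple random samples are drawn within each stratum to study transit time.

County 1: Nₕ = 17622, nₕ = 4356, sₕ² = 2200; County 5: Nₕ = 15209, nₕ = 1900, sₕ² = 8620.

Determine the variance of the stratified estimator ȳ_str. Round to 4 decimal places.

0.9615

Var(ȳ_str) = Σₕ Wₕ²(1 − fₕ)sₕ²/nₕ with Wₕ = Nₕ/N, N = 32831.
County 1: Wₕ = 0.53674880; term = 0.53674880²·(1 − 0.24719101)·2200/4356 = 0.10953724.
County 5: Wₕ = 0.46325120; term = 0.46325120²·(1 − 0.12492603)·8620/1900 = 0.85198417.
Sum = 0.96152141.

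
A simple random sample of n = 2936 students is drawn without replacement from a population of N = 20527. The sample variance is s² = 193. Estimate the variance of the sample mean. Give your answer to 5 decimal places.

0.05633

Under SRS without replacement, Var(ȳ) = (1 − f)·s²/n with f = n/N = 2936/20527 = 0.14303113.
Var(ȳ) = (1 − 0.14303113)·193/2936 = 0.85696887·0.065735695 = 0.056333444.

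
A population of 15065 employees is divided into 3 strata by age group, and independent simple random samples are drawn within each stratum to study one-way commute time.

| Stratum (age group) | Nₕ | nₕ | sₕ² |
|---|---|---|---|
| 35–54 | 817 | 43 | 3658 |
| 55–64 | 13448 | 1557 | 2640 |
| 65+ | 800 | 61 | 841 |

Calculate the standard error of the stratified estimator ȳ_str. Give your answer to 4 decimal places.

1.2115

Var(ȳ_str) = Σₕ Wₕ²(1 − fₕ)sₕ²/nₕ with Wₕ = Nₕ/N, N = 15065.
35–54: Wₕ = 0.05423166; term = 0.05423166²·(1 − 0.05263158)·3658/43 = 0.23702818.
55–64: Wₕ = 0.89266512; term = 0.89266512²·(1 − 0.11577930)·2640/1557 = 1.1946842.
65+: Wₕ = 0.05310322; term = 0.05310322²·(1 − 0.07625000)·841/61 = 0.035913879.
Sum = 1.4676263.
SE = √(1.4676263) = 1.2115.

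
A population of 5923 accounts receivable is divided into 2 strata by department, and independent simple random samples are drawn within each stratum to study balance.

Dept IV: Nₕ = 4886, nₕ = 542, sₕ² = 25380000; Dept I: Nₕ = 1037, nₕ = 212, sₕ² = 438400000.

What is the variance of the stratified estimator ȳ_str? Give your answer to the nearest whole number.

Var(ȳ_str) = Σₕ Wₕ²(1 − fₕ)sₕ²/nₕ with Wₕ = Nₕ/N, N = 5923.
Dept IV: Wₕ = 0.82491980; term = 0.82491980²·(1 − 0.11092919)·25380000/542 = 28330.363.
Dept I: Wₕ = 0.17508020; term = 0.17508020²·(1 − 0.20443587)·438400000/212 = 50429.414.
Sum = 78759.777.

78760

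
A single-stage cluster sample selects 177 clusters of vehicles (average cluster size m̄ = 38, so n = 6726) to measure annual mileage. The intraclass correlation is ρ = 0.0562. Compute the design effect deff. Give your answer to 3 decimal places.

3.079

deff = 1 + (38 − 1)·0.0562 = 1 + 2.0794 = 3.0794.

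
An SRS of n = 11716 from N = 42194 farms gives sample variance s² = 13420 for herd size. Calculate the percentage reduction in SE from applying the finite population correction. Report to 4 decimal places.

f = n/N = 11716/42194 = 0.27766981.
SE_no-fpc = √(s²/n) = 1.0702533; SE_fpc = √((1−f)s²/n) = 0.90960839.
Ratio = √(1−f) = 0.84990011. Reduction = 100·(1 − 0.84990011) = 15.0100%.

15.0100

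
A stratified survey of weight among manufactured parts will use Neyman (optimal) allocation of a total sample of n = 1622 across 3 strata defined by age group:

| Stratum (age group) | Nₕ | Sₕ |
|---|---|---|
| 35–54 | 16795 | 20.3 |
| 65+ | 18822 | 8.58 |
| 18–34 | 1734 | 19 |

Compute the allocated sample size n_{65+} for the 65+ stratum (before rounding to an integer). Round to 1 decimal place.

489.3

Neyman allocation: nₕ = n·NₕSₕ / Σⱼ NⱼSⱼ.
Σ NⱼSⱼ = 16795·20.3 + 18822·8.58 + 1734·19 = 535377.26.
n_{65+} = 1622·18822·8.58 / 535377.26 = 489.3.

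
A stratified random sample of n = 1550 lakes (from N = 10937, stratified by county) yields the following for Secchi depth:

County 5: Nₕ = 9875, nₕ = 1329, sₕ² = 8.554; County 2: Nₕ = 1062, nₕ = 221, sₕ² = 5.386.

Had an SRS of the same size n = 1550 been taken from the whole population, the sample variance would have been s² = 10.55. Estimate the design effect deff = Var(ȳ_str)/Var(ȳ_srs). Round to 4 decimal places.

0.8085

Var(ȳ_str) = Σ Wₕ²(1−fₕ)sₕ²/nₕ with Wₕ = Nₕ/10937:
  County 5: (9875/10937)²·(1−1329/9875)·8.554/1329 = 0.0045409616
  County 2: (1062/10937)²·(1−221/1062)·5.386/221 = 1.8196932 × 10^-4
  → Var(ȳ_str) = 0.0047229309.
Var(ȳ_srs) = (1 − 1550/10937)·10.55/1550 = 0.0058418361.
deff = 0.0047229309 / 0.0058418361 = 0.8085.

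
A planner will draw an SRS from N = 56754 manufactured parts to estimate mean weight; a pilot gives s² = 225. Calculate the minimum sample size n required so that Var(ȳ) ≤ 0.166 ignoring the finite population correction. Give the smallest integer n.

1356

Without fpc, n₀ = s²/D = 225/0.166 = 1355.4217.
Rounding up, n = 1356.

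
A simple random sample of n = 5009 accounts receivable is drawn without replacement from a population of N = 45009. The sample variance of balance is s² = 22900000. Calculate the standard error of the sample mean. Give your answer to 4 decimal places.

63.7415

Under SRS without replacement, Var(ȳ) = (1 − f)·s²/n with f = n/N = 5009/45009 = 0.11128885.
Var(ȳ) = (1 − 0.11128885)·22900000/5009 = 0.88871115·4571.7708 = 4062.9837.
SE(ȳ) = √(4062.9837) = 63.7415.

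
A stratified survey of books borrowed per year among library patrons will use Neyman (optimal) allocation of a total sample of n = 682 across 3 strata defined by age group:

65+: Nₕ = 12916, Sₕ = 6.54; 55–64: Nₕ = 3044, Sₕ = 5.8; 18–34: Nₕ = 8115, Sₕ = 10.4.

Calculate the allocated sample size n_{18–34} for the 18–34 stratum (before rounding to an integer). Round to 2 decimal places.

308.59

Neyman allocation: nₕ = n·NₕSₕ / Σⱼ NⱼSⱼ.
Σ NⱼSⱼ = 12916·6.54 + 3044·5.8 + 8115·10.4 = 186521.84.
n_{18–34} = 682·8115·10.4 / 186521.84 = 308.59.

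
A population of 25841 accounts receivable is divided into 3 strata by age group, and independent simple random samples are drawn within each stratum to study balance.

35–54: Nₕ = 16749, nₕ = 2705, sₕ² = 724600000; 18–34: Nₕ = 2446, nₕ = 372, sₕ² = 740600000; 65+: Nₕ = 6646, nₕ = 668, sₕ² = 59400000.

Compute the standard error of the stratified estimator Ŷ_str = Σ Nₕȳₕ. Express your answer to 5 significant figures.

Var(Ŷ_str) = Σₕ Nₕ²(1 − fₕ)sₕ²/nₕ.
35–54: 16749²·(1 − 2705/16749)·724600000/2705 = 6.3010186 × 10^13.
18–34: 2446²·(1 − 372/2446)·740600000/372 = 1.0099642 × 10^13.
65+: 6646²·(1 − 668/6646)·59400000/668 = 3.5328584 × 10^12.
Sum = 7.6642686 × 10^13.
SE = √(7.6642686 × 10^13) = 8.7546 × 10^6.

8.7546 × 10^6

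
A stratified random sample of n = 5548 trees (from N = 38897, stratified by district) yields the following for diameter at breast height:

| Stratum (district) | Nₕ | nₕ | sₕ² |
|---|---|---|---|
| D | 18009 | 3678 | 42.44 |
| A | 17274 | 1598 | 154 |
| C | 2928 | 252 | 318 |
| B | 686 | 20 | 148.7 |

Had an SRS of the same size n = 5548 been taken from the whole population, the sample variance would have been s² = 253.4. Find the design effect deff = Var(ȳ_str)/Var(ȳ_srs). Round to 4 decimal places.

0.7149

Var(ȳ_str) = Σ Wₕ²(1−fₕ)sₕ²/nₕ with Wₕ = Nₕ/38897:
  D: (18009/38897)²·(1−3678/18009)·42.44/3678 = 0.0019683283
  A: (17274/38897)²·(1−1598/17274)·154/1598 = 0.017248046
  C: (2928/38897)²·(1−252/2928)·318/252 = 0.0065350896
  B: (686/38897)²·(1−20/686)·148.7/20 = 0.002245159
  → Var(ȳ_str) = 0.027996623.
Var(ȳ_srs) = (1 − 5548/38897)·253.4/5548 = 0.039159476.
deff = 0.027996623 / 0.039159476 = 0.7149.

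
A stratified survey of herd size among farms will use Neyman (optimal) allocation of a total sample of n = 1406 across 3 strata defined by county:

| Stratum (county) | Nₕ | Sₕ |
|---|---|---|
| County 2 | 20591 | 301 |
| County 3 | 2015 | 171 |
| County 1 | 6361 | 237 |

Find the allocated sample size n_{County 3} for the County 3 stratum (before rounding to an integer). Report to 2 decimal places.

60.18

Neyman allocation: nₕ = n·NₕSₕ / Σⱼ NⱼSⱼ.
Σ NⱼSⱼ = 20591·301 + 2015·171 + 6361·237 = 8.050013 × 10^6.
n_{County 3} = 1406·2015·171 / (8.050013 × 10^6) = 60.18.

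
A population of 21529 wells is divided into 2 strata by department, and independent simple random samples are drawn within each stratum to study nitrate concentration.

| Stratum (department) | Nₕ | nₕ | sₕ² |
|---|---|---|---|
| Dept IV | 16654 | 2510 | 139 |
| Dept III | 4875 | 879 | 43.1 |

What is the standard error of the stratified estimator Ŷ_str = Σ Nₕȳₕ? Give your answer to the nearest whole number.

3742

Var(Ŷ_str) = Σₕ Nₕ²(1 − fₕ)sₕ²/nₕ.
Dept IV: 16654²·(1 − 2510/16654)·139/2510 = 1.3044634 × 10^7.
Dept III: 4875²·(1 − 879/4875)·43.1/879 = 955187.2.
Sum = 1.3999821 × 10^7.
SE = √(1.3999821 × 10^7) = 3742.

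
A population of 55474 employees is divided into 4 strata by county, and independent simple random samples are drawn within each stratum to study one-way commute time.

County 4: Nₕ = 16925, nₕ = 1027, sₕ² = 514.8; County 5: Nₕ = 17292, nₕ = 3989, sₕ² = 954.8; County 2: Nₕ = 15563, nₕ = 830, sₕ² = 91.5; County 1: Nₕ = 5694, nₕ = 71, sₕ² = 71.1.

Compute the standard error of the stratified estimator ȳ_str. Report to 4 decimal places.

Var(ȳ_str) = Σₕ Wₕ²(1 − fₕ)sₕ²/nₕ with Wₕ = Nₕ/N, N = 55474.
County 4: Wₕ = 0.30509788; term = 0.30509788²·(1 − 0.06067947)·514.8/1027 = 0.043828873.
County 5: Wₕ = 0.31171360; term = 0.31171360²·(1 − 0.23068471)·954.8/3989 = 0.01789222.
County 2: Wₕ = 0.28054584; term = 0.28054584²·(1 − 0.05333162)·91.5/830 = 0.0082138836.
County 1: Wₕ = 0.10264268; term = 0.10264268²·(1 − 0.01246927)·71.1/71 = 0.010418803.
Sum = 0.08035378.
SE = √(0.08035378) = 0.2835.

0.2835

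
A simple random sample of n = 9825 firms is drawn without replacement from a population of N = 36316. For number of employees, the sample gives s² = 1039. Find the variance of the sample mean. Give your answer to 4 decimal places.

0.0771

Under SRS without replacement, Var(ȳ) = (1 − f)·s²/n with f = n/N = 9825/36316 = 0.27054191.
Var(ȳ) = (1 − 0.27054191)·1039/9825 = 0.72945809·0.10575064 = 0.077140657.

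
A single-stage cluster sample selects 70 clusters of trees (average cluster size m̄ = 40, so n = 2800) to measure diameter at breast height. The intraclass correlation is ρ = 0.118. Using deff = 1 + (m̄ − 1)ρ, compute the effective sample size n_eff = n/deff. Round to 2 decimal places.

deff = 1 + (40 − 1)·0.118 = 1 + 4.602 = 5.602.
n_eff = 2800 / 5.602 = 499.82.

499.82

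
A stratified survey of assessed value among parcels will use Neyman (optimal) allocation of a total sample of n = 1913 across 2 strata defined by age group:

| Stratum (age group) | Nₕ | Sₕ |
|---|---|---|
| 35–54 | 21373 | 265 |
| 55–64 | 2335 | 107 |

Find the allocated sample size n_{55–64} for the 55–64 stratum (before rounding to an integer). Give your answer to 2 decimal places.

80.82

Neyman allocation: nₕ = n·NₕSₕ / Σⱼ NⱼSⱼ.
Σ NⱼSⱼ = 21373·265 + 2335·107 = 5.91369 × 10^6.
n_{55–64} = 1913·2335·107 / (5.91369 × 10^6) = 80.82.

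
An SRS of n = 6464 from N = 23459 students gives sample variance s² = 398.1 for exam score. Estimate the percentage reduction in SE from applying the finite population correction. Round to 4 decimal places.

f = n/N = 6464/23459 = 0.27554457.
SE_no-fpc = √(s²/n) = 0.24816779; SE_fpc = √((1−f)s²/n) = 0.21122789.
Ratio = √(1−f) = 0.85114948. Reduction = 100·(1 − 0.85114948) = 14.8851%.

14.8851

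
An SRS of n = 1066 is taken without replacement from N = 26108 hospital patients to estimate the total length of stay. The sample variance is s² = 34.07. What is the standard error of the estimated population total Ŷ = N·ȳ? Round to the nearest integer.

4571

Var(Ŷ) = N²·Var(ȳ) = N²·(1 − n/N)·s²/n.
f = 1066/26108 = 0.04083040; Var(ȳ) = 0.95916960·34.07/1066 = 0.030655636.
Var(Ŷ) = 26108² · 0.030655636 = 2.089573 × 10^7.
SE(Ŷ) = √(2.089573 × 10^7) = 4571.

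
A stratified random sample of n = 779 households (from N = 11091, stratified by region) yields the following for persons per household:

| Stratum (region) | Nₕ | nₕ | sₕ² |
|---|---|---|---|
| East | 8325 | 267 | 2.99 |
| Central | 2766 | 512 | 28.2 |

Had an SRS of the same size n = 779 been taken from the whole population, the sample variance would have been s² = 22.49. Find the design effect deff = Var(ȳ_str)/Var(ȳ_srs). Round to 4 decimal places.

0.3315

Var(ȳ_str) = Σ Wₕ²(1−fₕ)sₕ²/nₕ with Wₕ = Nₕ/11091:
  East: (8325/11091)²·(1−267/8325)·2.99/267 = 0.0061070296
  Central: (2766/11091)²·(1−512/2766)·28.2/512 = 0.0027915398
  → Var(ȳ_str) = 0.0088985694.
Var(ȳ_srs) = (1 − 779/11091)·22.49/779 = 0.026842576.
deff = 0.0088985694 / 0.026842576 = 0.3315.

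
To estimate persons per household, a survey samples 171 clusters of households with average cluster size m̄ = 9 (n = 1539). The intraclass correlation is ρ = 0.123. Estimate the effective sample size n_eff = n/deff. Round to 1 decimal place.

775.7

deff = 1 + (9 − 1)·0.123 = 1 + 0.984 = 1.984.
n_eff = 1539 / 1.984 = 775.7.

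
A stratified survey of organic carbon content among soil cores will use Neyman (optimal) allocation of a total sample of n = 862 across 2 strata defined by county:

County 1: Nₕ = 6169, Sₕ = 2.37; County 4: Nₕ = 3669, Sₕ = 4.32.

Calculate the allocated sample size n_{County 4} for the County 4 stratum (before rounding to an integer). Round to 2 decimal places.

Neyman allocation: nₕ = n·NₕSₕ / Σⱼ NⱼSⱼ.
Σ NⱼSⱼ = 6169·2.37 + 3669·4.32 = 30470.61.
n_{County 4} = 862·3669·4.32 / 30470.61 = 448.39.

448.39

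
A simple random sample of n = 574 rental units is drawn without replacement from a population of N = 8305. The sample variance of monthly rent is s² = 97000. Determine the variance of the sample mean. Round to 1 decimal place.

Under SRS without replacement, Var(ȳ) = (1 − f)·s²/n with f = n/N = 574/8305 = 0.06911499.
Var(ȳ) = (1 − 0.06911499)·97000/574 = 0.93088501·168.98955 = 157.30984.

157.3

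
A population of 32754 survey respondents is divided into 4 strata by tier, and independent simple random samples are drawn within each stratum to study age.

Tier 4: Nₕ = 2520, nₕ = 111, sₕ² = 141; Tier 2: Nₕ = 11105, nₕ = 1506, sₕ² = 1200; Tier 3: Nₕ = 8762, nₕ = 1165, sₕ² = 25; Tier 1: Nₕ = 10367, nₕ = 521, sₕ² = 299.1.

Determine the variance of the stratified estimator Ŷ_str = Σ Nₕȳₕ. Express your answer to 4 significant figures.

Var(Ŷ_str) = Σₕ Nₕ²(1 − fₕ)sₕ²/nₕ.
Tier 4: 2520²·(1 − 111/2520)·141/111 = 7.7114043 × 10^6.
Tier 2: 11105²·(1 − 1506/11105)·1200/1506 = 8.4937765 × 10^7.
Tier 3: 8762²·(1 − 1165/8762)·25/1165 = 1.4284316 × 10^6.
Tier 1: 10367²·(1 − 521/10367)·299.1/521 = 5.8599191 × 10^7.
Sum = 1.5267679 × 10^8.

1.527 × 10^8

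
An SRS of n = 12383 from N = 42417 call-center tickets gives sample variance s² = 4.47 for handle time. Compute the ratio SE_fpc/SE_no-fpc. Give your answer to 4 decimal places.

0.8415

f = n/N = 12383/42417 = 0.29193484.
SE_no-fpc = √(s²/n) = 0.018999441; SE_fpc = √((1−f)s²/n) = 0.015987385.
Ratio = √(1−f) = 0.84146608.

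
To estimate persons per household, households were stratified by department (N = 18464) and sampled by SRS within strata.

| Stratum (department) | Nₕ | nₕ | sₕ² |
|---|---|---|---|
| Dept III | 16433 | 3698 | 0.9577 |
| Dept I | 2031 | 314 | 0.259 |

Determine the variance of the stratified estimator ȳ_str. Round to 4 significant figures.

1.674 × 10^-4

Var(ȳ_str) = Σₕ Wₕ²(1 − fₕ)sₕ²/nₕ with Wₕ = Nₕ/N, N = 18464.
Dept III: Wₕ = 0.89000217; term = 0.89000217²·(1 − 0.22503499)·0.9577/3698 = 1.5897426 × 10^-4.
Dept I: Wₕ = 0.10999783; term = 0.10999783²·(1 − 0.15460364)·0.259/314 = 8.4372079 × 10^-6.
Sum = 1.6741147 × 10^-4.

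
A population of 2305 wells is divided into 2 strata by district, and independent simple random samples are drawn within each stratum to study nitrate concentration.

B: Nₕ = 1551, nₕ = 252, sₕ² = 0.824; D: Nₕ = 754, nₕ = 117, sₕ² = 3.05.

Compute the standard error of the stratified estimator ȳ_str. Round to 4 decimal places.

0.0600

Var(ȳ_str) = Σₕ Wₕ²(1 − fₕ)sₕ²/nₕ with Wₕ = Nₕ/N, N = 2305.
B: Wₕ = 0.67288503; term = 0.67288503²·(1 − 0.16247582)·0.824/252 = 0.0012399545.
D: Wₕ = 0.32711497; term = 0.32711497²·(1 − 0.15517241)·3.05/117 = 0.0023565838.
Sum = 0.0035965383.
SE = √(0.0035965383) = 0.0600.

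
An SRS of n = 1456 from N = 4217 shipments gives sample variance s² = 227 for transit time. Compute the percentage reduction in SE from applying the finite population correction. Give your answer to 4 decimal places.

19.0846

f = n/N = 1456/4217 = 0.34526915.
SE_no-fpc = √(s²/n) = 0.39485009; SE_fpc = √((1−f)s²/n) = 0.31949469.
Ratio = √(1−f) = 0.80915441. Reduction = 100·(1 − 0.80915441) = 19.0846%.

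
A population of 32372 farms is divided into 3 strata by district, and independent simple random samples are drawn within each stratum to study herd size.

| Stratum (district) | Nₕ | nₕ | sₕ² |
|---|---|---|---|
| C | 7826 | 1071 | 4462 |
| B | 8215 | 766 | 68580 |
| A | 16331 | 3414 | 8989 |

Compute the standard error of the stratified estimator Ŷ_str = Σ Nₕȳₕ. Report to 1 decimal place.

79084.3

Var(Ŷ_str) = Σₕ Nₕ²(1 − fₕ)sₕ²/nₕ.
C: 7826²·(1 − 1071/7826)·4462/1071 = 2.2024461 × 10^8.
B: 8215²·(1 − 766/8215)·68580/766 = 5.4786588 × 10^9.
A: 16331²·(1 − 3414/16331)·8989/3414 = 5.5542101 × 10^8.
Sum = 6.2543244 × 10^9.
SE = √(6.2543244 × 10^9) = 79084.3.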